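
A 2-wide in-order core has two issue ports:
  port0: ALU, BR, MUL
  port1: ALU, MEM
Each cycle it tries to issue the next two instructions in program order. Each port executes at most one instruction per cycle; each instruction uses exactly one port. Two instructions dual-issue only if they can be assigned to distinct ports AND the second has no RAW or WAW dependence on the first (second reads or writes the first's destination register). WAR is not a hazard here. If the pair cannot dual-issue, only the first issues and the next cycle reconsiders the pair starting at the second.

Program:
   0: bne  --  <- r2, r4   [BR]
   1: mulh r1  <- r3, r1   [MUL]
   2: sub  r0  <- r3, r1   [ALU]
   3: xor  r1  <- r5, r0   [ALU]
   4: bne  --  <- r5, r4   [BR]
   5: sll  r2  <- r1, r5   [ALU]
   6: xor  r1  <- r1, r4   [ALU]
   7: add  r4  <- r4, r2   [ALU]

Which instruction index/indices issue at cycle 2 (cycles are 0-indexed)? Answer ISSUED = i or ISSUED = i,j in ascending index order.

ISSUED = 2

#0 head=0: bne.BR i0 no-port BR/MUL
#1 head=1: mulh.MUL i1 RAW r1
#2 head=2: sub.ALU i2 RAW r0
#3 head=3: xor.ALU/bne.BR i3/i4 pair
#4 head=5: sll.ALU/xor.ALU i5/i6 pair
#5 head=7: add.ALU i7 tail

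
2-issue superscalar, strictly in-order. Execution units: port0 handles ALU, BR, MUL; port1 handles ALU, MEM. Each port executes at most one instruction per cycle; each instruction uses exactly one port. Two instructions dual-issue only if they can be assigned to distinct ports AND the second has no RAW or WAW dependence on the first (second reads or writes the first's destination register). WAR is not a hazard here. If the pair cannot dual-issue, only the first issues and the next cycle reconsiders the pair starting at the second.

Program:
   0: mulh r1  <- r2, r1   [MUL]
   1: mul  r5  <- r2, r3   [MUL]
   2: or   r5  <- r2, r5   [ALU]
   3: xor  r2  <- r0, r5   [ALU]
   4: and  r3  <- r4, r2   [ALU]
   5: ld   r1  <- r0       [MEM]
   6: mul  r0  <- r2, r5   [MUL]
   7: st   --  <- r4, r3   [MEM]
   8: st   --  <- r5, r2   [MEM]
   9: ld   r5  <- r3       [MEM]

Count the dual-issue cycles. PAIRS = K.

PAIRS = 2

#0 head=0: mulh i0 no-port MUL/MUL
#1 head=1: mul i1 RAW+WAW r5
#2 head=2: or i2 RAW r5
#3 head=3: xor i3 RAW r2
#4 head=4: and+ld i4+i5 dual
#5 head=6: mul+st i6+i7 dual
#6 head=8: st i8 no-port MEM/MEM
#7 head=9: ld i9 tail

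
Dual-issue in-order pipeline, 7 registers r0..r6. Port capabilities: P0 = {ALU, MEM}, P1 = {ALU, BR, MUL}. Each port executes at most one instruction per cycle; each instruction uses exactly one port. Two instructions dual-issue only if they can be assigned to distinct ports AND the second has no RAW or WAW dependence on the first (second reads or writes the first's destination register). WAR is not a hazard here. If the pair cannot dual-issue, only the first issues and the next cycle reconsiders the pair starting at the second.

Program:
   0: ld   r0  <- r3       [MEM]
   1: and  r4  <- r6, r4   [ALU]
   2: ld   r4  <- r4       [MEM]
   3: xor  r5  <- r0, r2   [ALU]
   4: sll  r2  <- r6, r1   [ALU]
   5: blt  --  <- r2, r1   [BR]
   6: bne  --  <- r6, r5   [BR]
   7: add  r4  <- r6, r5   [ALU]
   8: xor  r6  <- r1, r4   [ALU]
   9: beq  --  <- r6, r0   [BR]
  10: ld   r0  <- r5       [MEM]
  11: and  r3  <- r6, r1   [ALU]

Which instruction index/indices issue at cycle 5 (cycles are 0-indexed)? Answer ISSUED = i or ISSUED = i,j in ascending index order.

#0 head=0: ld.MEM+and.ALU i0,i1 pair
#1 head=2: ld.MEM+xor.ALU i2,i3 pair
#2 head=4: sll.ALU i4 RAW r2
#3 head=5: blt.BR i5 no-port BR/BR
#4 head=6: bne.BR+add.ALU i6,i7 pair
#5 head=8: xor.ALU i8 RAW r6
#6 head=9: beq.BR+ld.MEM i9,i10 pair
#7 head=11: and.ALU i11 tail

ISSUED = 8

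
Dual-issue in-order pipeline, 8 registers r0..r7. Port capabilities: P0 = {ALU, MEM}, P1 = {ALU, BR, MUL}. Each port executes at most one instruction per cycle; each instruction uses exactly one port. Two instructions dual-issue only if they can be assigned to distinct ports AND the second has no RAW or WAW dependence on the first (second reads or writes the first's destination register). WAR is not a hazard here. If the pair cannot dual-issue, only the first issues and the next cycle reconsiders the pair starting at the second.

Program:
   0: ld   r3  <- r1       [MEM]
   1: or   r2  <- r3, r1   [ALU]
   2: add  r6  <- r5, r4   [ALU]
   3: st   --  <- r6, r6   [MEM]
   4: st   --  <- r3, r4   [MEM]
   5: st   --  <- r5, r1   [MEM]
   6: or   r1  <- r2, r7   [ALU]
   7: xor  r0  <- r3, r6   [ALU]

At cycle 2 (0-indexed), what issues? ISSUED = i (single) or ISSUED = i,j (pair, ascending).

ISSUED = 3

  cy0 -> i0 (ld) RAW r3
  cy1 -> i1,i2 (or+add) dual
  cy2 -> i3 (st) no-port MEM/MEM
  cy3 -> i4 (st) no-port MEM/MEM
  cy4 -> i5,i6 (st+or) dual
  cy5 -> i7 (xor) tail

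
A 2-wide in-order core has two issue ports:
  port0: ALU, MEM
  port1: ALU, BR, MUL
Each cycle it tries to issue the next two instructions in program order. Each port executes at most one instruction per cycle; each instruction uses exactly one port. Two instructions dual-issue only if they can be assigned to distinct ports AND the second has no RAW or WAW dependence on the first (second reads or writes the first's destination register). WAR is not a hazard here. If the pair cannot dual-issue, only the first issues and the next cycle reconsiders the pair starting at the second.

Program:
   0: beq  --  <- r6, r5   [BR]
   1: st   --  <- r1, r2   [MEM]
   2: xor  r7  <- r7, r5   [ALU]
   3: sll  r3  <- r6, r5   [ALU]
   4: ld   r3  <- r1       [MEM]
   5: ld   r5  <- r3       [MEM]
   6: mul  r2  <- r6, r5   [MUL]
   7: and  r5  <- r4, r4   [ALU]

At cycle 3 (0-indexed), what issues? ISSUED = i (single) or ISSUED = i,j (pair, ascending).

ISSUED = 5

c0: i0,i1 beq/st  2-wide
c1: i2,i3 xor/sll  2-wide
c2: i4 ld  no-port MEM/MEM
c3: i5 ld  RAW r5
c4: i6,i7 mul/and  2-wide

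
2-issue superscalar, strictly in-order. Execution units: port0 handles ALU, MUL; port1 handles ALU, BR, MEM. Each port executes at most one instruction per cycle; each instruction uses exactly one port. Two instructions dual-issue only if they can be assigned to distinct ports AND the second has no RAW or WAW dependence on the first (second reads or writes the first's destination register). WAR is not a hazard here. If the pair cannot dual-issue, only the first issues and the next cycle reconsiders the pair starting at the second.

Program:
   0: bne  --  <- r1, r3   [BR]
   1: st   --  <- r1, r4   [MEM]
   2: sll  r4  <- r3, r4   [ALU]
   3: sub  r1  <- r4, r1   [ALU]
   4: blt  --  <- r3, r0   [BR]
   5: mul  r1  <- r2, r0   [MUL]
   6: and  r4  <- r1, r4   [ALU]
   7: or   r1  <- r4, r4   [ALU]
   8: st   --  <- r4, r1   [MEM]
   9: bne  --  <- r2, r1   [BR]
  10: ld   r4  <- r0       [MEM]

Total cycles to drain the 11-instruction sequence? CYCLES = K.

[0] i0  bne  -- no-port BR/MEM
[1] i1,i2  st/sll  -- dual
[2] i3,i4  sub/blt  -- dual
[3] i5  mul  -- RAW r1
[4] i6  and  -- RAW r4
[5] i7  or  -- RAW r1
[6] i8  st  -- no-port MEM/BR
[7] i9  bne  -- no-port BR/MEM
[8] i10  ld  -- tail

CYCLES = 9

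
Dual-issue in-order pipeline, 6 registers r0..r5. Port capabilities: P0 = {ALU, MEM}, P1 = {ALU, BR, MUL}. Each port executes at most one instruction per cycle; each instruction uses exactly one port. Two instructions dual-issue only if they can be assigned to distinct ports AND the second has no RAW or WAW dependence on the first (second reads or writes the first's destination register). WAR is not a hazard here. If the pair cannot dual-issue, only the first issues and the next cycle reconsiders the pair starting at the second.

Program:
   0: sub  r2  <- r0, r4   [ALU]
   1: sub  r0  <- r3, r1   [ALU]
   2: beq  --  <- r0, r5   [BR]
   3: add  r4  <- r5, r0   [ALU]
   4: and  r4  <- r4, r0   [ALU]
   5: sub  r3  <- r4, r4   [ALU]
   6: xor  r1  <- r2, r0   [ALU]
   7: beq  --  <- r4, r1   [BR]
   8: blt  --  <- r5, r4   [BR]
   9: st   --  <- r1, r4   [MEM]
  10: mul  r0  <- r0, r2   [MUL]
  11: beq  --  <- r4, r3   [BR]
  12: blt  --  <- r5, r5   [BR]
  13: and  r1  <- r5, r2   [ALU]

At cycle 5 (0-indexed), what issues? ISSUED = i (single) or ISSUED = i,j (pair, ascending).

ISSUED = 8,9

c0: i0,i1 sub/sub  2-wide
c1: i2,i3 beq/add  2-wide
c2: i4 and  RAW r4
c3: i5,i6 sub/xor  2-wide
c4: i7 beq  no-port BR/BR
c5: i8,i9 blt/st  2-wide
c6: i10 mul  no-port MUL/BR
c7: i11 beq  no-port BR/BR
c8: i12,i13 blt/and  2-wide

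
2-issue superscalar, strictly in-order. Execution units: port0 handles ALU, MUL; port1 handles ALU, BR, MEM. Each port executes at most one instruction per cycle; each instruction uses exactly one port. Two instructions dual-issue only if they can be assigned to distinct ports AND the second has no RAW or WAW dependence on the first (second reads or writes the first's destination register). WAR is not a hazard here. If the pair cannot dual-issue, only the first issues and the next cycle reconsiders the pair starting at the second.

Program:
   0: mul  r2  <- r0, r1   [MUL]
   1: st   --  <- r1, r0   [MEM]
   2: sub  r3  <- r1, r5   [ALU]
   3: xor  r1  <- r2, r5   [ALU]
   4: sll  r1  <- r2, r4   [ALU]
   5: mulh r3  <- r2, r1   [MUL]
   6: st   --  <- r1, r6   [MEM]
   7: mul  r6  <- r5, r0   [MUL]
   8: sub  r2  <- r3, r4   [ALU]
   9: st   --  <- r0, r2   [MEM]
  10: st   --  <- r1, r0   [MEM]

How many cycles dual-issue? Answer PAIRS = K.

0. mul.MUL/st.MEM @i0&i1  | 2-wide
1. sub.ALU/xor.ALU @i2&i3  | 2-wide
2. sll.ALU @i4  | RAW r1
3. mulh.MUL/st.MEM @i5&i6  | 2-wide
4. mul.MUL/sub.ALU @i7&i8  | 2-wide
5. st.MEM @i9  | no-port MEM/MEM
6. st.MEM @i10  | tail

PAIRS = 4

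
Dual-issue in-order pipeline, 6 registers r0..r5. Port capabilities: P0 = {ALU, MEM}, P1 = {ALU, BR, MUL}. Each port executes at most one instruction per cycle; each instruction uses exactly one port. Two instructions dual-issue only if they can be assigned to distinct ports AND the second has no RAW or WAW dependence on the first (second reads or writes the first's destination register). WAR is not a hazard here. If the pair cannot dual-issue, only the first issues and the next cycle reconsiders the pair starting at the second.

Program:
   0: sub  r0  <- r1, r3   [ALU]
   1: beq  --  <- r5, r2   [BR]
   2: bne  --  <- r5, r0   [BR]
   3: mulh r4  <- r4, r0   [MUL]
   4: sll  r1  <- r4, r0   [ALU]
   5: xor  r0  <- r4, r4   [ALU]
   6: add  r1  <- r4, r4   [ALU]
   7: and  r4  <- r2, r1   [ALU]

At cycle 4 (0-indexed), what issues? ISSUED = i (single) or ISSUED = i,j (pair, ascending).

ISSUED = 6

  cy0 -> i0/i1 (sub;beq) dual
  cy1 -> i2 (bne) no-port BR/MUL
  cy2 -> i3 (mulh) RAW r4
  cy3 -> i4/i5 (sll;xor) dual
  cy4 -> i6 (add) RAW r1
  cy5 -> i7 (and) tail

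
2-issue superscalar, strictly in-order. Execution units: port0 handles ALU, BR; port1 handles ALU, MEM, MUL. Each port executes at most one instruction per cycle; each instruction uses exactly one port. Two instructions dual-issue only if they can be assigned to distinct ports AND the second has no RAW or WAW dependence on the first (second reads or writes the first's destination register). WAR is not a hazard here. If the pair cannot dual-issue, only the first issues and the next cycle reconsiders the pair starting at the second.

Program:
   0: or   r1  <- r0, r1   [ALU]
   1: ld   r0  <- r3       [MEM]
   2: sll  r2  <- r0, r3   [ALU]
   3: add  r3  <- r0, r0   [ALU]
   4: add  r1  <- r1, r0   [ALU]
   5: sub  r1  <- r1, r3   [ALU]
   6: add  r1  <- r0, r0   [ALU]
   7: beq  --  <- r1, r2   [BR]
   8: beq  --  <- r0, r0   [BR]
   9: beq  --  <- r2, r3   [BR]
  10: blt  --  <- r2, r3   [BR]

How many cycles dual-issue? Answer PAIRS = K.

PAIRS = 2

#0 head=0: or;ld i0,i1 dual
#1 head=2: sll;add i2,i3 dual
#2 head=4: add i4 RAW+WAW r1
#3 head=5: sub i5 WAW r1
#4 head=6: add i6 RAW r1
#5 head=7: beq i7 no-port BR/BR
#6 head=8: beq i8 no-port BR/BR
#7 head=9: beq i9 no-port BR/BR
#8 head=10: blt i10 tail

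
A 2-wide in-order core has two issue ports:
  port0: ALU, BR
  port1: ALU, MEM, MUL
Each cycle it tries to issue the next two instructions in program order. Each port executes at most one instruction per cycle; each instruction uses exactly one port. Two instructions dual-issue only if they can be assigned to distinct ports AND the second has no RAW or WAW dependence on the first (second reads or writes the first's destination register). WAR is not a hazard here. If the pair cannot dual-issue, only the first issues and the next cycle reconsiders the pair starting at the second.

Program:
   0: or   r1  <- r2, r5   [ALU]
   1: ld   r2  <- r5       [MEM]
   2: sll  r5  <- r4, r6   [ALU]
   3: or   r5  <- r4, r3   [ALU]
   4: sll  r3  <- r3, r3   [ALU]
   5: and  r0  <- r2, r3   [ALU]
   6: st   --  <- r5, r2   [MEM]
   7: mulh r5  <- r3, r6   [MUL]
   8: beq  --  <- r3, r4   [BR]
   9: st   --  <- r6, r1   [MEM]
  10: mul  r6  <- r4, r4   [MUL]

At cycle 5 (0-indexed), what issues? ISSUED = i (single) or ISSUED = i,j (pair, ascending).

ISSUED = 9

0. or.ALU ld.MEM @i0/i1  | pair
1. sll.ALU @i2  | WAW r5
2. or.ALU sll.ALU @i3/i4  | pair
3. and.ALU st.MEM @i5/i6  | pair
4. mulh.MUL beq.BR @i7/i8  | pair
5. st.MEM @i9  | no-port MEM/MUL
6. mul.MUL @i10  | tail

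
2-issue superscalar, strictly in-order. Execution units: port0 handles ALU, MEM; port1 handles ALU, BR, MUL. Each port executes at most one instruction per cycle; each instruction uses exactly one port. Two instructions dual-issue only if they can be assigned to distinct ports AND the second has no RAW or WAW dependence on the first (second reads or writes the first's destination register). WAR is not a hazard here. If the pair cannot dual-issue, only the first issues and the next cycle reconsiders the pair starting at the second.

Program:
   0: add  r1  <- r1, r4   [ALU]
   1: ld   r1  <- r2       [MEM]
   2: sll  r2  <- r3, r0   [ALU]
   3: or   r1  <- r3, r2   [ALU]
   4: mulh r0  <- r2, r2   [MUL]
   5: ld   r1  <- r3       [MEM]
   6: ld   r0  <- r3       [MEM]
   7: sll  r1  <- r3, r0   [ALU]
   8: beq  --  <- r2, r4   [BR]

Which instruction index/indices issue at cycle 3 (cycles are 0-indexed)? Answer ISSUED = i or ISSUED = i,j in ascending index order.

ISSUED = 5

[0] i0  add  -- WAW r1
[1] i1,i2  ld;sll  -- pair
[2] i3,i4  or;mulh  -- pair
[3] i5  ld  -- no-port MEM/MEM
[4] i6  ld  -- RAW r0
[5] i7,i8  sll;beq  -- pair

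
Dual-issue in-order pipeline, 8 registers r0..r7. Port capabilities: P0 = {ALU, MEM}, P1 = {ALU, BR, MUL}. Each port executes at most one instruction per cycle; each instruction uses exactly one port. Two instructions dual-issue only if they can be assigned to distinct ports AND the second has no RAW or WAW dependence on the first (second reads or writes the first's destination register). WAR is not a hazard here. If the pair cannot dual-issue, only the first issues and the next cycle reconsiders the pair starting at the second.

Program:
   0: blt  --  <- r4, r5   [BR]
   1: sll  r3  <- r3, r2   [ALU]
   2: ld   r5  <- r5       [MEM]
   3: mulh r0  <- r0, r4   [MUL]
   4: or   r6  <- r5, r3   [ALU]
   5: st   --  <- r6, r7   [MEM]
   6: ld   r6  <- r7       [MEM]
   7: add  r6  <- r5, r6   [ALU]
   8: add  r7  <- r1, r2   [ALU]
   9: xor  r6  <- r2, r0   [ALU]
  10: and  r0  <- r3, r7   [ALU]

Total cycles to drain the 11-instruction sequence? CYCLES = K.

CYCLES = 7

0. blt+sll @i0,i1  | dual
1. ld+mulh @i2,i3  | dual
2. or @i4  | RAW r6
3. st @i5  | no-port MEM/MEM
4. ld @i6  | RAW+WAW r6
5. add+add @i7,i8  | dual
6. xor+and @i9,i10  | dual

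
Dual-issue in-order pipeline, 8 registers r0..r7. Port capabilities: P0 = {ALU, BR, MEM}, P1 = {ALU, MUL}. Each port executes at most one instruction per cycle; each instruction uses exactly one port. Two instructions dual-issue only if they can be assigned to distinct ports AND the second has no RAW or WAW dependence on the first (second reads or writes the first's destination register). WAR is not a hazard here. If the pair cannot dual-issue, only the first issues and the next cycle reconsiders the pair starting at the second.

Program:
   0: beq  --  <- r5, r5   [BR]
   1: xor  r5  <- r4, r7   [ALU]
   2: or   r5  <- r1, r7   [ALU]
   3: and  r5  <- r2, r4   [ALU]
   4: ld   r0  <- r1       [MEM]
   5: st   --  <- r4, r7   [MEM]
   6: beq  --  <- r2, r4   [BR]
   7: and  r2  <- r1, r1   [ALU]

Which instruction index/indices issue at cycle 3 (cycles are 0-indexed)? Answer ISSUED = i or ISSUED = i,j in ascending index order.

ISSUED = 5

t=0 i0&i1:beq/xor ; pair
t=1 i2:or ; WAW r5
t=2 i3&i4:and/ld ; pair
t=3 i5:st ; no-port MEM/BR
t=4 i6&i7:beq/and ; pair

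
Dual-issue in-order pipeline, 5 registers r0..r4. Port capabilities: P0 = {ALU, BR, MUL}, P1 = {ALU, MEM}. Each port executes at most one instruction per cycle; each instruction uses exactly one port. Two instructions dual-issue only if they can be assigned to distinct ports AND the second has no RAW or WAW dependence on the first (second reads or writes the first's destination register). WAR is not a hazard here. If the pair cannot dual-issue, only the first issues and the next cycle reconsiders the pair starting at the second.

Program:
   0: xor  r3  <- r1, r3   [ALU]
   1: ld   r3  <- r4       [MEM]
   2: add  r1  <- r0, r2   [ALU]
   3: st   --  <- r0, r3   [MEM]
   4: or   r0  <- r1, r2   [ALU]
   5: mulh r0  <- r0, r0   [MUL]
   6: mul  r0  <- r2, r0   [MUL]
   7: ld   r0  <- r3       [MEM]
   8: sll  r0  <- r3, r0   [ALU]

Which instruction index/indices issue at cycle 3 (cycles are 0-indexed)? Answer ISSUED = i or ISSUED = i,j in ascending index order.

  cy0 -> i0 (xor.ALU) WAW r3
  cy1 -> i1+i2 (ld.MEM add.ALU) dual
  cy2 -> i3+i4 (st.MEM or.ALU) dual
  cy3 -> i5 (mulh.MUL) no-port MUL/MUL
  cy4 -> i6 (mul.MUL) WAW r0
  cy5 -> i7 (ld.MEM) RAW+WAW r0
  cy6 -> i8 (sll.ALU) tail

ISSUED = 5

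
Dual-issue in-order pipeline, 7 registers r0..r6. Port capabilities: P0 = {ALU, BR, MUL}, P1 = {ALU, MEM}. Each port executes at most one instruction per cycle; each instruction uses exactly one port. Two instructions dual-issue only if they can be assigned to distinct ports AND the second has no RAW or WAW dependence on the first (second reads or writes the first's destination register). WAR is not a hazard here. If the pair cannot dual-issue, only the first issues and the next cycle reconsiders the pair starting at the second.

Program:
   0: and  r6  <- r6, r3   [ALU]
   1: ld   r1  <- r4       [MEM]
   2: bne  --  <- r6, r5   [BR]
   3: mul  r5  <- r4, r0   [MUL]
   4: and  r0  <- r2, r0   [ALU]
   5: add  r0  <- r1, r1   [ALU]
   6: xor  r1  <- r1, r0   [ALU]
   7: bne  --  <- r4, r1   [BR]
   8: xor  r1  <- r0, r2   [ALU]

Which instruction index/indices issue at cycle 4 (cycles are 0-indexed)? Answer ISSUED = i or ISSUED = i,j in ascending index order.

0. and;ld @i0+i1  | pair
1. bne @i2  | no-port BR/MUL
2. mul;and @i3+i4  | pair
3. add @i5  | RAW r0
4. xor @i6  | RAW r1
5. bne;xor @i7+i8  | pair

ISSUED = 6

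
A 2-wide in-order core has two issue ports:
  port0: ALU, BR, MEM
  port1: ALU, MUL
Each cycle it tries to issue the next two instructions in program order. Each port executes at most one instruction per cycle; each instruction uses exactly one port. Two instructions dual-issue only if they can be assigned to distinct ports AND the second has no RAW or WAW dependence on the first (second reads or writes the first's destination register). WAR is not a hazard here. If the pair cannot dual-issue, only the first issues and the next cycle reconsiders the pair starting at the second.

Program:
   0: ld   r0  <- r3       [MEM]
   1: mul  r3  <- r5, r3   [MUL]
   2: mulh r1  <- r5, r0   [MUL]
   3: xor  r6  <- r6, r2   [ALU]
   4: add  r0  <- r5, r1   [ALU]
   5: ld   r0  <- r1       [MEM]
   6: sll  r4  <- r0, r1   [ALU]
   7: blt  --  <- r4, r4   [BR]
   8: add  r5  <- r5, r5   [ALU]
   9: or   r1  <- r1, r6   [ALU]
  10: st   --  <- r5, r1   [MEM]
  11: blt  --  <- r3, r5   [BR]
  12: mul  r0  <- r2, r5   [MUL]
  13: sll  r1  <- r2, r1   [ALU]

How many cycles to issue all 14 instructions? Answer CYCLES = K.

c0: i0+i1 ld.MEM+mul.MUL  pair
c1: i2+i3 mulh.MUL+xor.ALU  pair
c2: i4 add.ALU  WAW r0
c3: i5 ld.MEM  RAW r0
c4: i6 sll.ALU  RAW r4
c5: i7+i8 blt.BR+add.ALU  pair
c6: i9 or.ALU  RAW r1
c7: i10 st.MEM  no-port MEM/BR
c8: i11+i12 blt.BR+mul.MUL  pair
c9: i13 sll.ALU  tail

CYCLES = 10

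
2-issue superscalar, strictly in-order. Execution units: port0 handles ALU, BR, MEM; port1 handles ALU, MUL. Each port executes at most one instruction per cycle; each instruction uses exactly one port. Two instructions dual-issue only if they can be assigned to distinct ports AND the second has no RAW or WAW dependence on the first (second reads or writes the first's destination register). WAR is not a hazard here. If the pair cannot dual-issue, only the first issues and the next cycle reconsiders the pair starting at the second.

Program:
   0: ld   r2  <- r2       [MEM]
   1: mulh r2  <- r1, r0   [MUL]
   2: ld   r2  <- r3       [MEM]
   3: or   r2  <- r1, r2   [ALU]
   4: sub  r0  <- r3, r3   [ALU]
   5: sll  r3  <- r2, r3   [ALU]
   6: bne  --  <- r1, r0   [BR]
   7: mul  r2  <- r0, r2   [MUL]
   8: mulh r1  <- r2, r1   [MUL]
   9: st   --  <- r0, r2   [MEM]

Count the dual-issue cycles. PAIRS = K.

PAIRS = 3

[0] i0  ld.MEM  -- WAW r2
[1] i1  mulh.MUL  -- WAW r2
[2] i2  ld.MEM  -- RAW+WAW r2
[3] i3,i4  or.ALU sub.ALU  -- 2-wide
[4] i5,i6  sll.ALU bne.BR  -- 2-wide
[5] i7  mul.MUL  -- no-port MUL/MUL
[6] i8,i9  mulh.MUL st.MEM  -- 2-wide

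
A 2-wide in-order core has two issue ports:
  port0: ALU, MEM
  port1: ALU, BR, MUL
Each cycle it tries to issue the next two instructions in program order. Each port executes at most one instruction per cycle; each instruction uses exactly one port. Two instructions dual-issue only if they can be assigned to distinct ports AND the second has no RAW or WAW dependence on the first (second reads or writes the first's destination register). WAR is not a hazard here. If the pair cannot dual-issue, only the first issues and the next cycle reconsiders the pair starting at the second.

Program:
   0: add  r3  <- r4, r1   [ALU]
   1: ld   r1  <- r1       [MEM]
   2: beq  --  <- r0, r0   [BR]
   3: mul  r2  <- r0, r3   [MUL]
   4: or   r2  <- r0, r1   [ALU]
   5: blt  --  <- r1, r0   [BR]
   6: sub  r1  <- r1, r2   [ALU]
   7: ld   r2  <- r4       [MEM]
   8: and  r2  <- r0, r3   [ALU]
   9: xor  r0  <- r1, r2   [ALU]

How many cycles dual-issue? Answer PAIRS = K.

0. add+ld @i0/i1  | 2-wide
1. beq @i2  | no-port BR/MUL
2. mul @i3  | WAW r2
3. or+blt @i4/i5  | 2-wide
4. sub+ld @i6/i7  | 2-wide
5. and @i8  | RAW r2
6. xor @i9  | tail

PAIRS = 3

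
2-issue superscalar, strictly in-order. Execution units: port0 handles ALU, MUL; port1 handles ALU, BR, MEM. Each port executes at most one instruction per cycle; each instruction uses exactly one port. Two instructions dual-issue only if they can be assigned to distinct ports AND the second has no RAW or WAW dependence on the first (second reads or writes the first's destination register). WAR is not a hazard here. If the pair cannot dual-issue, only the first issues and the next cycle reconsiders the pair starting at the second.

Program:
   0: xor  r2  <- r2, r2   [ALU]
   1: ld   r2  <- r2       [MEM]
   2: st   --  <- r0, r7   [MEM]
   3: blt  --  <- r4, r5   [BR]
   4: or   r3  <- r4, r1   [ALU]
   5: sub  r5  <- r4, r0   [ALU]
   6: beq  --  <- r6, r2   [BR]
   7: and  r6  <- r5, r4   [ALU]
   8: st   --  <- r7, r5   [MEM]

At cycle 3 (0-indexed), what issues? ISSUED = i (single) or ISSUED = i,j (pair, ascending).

0. xor @i0  | RAW+WAW r2
1. ld @i1  | no-port MEM/MEM
2. st @i2  | no-port MEM/BR
3. blt;or @i3,i4  | dual
4. sub;beq @i5,i6  | dual
5. and;st @i7,i8  | dual

ISSUED = 3,4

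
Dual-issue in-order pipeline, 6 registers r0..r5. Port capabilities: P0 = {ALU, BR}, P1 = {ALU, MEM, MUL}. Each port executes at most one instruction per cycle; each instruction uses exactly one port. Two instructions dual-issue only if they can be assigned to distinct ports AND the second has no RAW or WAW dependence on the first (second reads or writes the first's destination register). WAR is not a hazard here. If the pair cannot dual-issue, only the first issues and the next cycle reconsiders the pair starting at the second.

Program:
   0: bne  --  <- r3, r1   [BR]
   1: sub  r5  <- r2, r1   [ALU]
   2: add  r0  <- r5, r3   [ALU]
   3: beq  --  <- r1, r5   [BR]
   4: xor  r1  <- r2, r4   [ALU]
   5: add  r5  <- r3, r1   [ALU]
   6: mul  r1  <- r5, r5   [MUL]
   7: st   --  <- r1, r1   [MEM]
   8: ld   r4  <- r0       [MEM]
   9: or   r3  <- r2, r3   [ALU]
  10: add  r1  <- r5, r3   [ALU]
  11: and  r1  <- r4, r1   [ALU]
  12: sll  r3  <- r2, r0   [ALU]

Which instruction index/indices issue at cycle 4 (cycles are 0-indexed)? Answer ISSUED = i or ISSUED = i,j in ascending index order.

c0: i0/i1 bne.BR sub.ALU  2-wide
c1: i2/i3 add.ALU beq.BR  2-wide
c2: i4 xor.ALU  RAW r1
c3: i5 add.ALU  RAW r5
c4: i6 mul.MUL  no-port MUL/MEM
c5: i7 st.MEM  no-port MEM/MEM
c6: i8/i9 ld.MEM or.ALU  2-wide
c7: i10 add.ALU  RAW+WAW r1
c8: i11/i12 and.ALU sll.ALU  2-wide

ISSUED = 6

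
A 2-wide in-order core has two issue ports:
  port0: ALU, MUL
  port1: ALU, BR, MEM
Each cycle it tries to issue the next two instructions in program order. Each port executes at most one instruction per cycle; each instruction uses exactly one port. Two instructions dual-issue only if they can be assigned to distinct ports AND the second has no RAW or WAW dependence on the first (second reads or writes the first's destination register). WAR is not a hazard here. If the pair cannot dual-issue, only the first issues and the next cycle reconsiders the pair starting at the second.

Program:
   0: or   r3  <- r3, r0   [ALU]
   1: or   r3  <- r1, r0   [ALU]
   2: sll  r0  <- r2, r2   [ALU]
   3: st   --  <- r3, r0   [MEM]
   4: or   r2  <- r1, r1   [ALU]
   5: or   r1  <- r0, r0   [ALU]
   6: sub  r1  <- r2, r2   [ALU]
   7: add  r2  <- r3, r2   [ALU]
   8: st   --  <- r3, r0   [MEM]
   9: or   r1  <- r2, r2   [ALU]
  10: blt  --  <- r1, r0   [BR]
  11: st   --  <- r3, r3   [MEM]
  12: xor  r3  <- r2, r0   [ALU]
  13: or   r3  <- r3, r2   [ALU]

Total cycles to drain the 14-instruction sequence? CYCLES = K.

[0] i0  or  -- WAW r3
[1] i1/i2  or;sll  -- pair
[2] i3/i4  st;or  -- pair
[3] i5  or  -- WAW r1
[4] i6/i7  sub;add  -- pair
[5] i8/i9  st;or  -- pair
[6] i10  blt  -- no-port BR/MEM
[7] i11/i12  st;xor  -- pair
[8] i13  or  -- tail

CYCLES = 9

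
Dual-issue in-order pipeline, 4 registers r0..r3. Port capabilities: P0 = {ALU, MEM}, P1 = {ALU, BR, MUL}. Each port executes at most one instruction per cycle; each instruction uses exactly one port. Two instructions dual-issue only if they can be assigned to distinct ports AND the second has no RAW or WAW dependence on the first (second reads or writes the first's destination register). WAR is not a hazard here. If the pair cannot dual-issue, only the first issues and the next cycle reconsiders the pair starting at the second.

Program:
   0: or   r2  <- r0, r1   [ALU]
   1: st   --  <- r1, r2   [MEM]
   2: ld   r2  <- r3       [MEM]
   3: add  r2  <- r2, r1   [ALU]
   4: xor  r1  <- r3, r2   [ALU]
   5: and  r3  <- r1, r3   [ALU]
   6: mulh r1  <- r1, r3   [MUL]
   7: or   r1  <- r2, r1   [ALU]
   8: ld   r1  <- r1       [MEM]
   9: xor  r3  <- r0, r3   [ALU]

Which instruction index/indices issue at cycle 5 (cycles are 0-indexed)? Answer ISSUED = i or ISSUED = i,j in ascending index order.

ISSUED = 5

t=0 i0:or ; RAW r2
t=1 i1:st ; no-port MEM/MEM
t=2 i2:ld ; RAW+WAW r2
t=3 i3:add ; RAW r2
t=4 i4:xor ; RAW r1
t=5 i5:and ; RAW r3
t=6 i6:mulh ; RAW+WAW r1
t=7 i7:or ; RAW+WAW r1
t=8 i8+i9:ld/xor ; 2-wide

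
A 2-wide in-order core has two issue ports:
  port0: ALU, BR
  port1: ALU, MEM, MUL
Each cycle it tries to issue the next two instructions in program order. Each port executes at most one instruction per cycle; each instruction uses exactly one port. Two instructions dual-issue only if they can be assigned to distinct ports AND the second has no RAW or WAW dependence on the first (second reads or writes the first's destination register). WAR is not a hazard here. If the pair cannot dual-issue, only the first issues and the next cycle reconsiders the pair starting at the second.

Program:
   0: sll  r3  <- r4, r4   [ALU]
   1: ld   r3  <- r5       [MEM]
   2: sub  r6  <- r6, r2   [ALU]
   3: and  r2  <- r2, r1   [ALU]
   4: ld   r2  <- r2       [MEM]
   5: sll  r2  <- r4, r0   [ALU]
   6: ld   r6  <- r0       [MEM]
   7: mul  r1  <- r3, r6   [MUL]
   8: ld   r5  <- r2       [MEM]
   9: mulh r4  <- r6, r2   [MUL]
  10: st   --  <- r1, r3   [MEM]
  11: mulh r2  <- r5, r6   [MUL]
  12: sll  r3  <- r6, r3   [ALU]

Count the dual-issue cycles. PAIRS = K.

PAIRS = 3

[0] i0  sll  -- WAW r3
[1] i1/i2  ld+sub  -- pair
[2] i3  and  -- RAW+WAW r2
[3] i4  ld  -- WAW r2
[4] i5/i6  sll+ld  -- pair
[5] i7  mul  -- no-port MUL/MEM
[6] i8  ld  -- no-port MEM/MUL
[7] i9  mulh  -- no-port MUL/MEM
[8] i10  st  -- no-port MEM/MUL
[9] i11/i12  mulh+sll  -- pair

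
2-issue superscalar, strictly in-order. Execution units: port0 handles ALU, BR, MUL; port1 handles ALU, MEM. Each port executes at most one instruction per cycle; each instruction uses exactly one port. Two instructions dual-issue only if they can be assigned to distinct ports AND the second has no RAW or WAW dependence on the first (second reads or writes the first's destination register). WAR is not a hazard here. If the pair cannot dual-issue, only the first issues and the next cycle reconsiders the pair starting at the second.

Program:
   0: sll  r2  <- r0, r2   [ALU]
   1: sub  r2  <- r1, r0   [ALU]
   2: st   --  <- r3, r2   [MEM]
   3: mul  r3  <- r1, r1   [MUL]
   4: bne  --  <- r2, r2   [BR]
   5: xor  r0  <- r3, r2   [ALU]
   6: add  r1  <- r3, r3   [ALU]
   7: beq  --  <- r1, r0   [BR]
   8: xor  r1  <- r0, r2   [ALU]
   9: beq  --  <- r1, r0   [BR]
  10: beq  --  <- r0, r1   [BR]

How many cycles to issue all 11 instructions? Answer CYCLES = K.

#0 head=0: sll i0 WAW r2
#1 head=1: sub i1 RAW r2
#2 head=2: st+mul i2+i3 pair
#3 head=4: bne+xor i4+i5 pair
#4 head=6: add i6 RAW r1
#5 head=7: beq+xor i7+i8 pair
#6 head=9: beq i9 no-port BR/BR
#7 head=10: beq i10 tail

CYCLES = 8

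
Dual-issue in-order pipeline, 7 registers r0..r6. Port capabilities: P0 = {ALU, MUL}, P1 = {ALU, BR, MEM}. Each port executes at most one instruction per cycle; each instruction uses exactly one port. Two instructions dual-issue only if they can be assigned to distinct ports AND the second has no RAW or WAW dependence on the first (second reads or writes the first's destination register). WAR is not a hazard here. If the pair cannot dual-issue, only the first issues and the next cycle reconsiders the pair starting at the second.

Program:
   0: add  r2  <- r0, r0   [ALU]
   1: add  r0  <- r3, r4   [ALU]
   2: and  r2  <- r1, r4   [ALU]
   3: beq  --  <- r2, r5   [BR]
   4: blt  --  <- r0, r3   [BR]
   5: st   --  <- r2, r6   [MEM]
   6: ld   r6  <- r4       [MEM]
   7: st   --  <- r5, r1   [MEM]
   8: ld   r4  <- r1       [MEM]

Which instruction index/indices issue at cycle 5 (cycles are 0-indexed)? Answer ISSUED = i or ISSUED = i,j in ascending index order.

ISSUED = 6

c0: i0&i1 add+add  dual
c1: i2 and  RAW r2
c2: i3 beq  no-port BR/BR
c3: i4 blt  no-port BR/MEM
c4: i5 st  no-port MEM/MEM
c5: i6 ld  no-port MEM/MEM
c6: i7 st  no-port MEM/MEM
c7: i8 ld  tail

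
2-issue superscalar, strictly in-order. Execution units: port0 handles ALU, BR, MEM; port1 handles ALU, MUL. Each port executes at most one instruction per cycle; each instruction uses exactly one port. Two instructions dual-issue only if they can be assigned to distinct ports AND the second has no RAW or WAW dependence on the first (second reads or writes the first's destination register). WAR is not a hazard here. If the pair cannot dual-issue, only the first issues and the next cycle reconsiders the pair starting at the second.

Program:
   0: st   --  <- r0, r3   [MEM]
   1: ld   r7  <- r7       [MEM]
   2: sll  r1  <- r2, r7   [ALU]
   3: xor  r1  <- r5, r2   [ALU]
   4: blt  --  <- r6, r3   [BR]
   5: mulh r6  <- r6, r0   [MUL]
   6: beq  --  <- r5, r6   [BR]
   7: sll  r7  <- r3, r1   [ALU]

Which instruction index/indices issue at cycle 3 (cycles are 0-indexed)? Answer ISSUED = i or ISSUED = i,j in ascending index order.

ISSUED = 3,4

0. st @i0  | no-port MEM/MEM
1. ld @i1  | RAW r7
2. sll @i2  | WAW r1
3. xor;blt @i3/i4  | dual
4. mulh @i5  | RAW r6
5. beq;sll @i6/i7  | dual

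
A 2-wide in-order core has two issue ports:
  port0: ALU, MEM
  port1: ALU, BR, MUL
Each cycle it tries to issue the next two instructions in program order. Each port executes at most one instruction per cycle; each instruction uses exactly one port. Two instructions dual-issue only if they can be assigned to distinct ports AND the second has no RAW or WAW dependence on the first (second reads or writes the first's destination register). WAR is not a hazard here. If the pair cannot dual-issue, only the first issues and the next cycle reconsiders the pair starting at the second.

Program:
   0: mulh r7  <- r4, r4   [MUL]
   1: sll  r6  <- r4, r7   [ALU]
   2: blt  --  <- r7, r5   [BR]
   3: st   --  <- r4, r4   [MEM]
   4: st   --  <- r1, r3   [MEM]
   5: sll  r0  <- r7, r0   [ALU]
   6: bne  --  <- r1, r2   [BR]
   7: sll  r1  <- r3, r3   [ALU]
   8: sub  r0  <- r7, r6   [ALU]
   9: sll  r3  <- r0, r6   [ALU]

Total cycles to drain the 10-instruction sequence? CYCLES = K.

c0: i0 mulh  RAW r7
c1: i1+i2 sll+blt  pair
c2: i3 st  no-port MEM/MEM
c3: i4+i5 st+sll  pair
c4: i6+i7 bne+sll  pair
c5: i8 sub  RAW r0
c6: i9 sll  tail

CYCLES = 7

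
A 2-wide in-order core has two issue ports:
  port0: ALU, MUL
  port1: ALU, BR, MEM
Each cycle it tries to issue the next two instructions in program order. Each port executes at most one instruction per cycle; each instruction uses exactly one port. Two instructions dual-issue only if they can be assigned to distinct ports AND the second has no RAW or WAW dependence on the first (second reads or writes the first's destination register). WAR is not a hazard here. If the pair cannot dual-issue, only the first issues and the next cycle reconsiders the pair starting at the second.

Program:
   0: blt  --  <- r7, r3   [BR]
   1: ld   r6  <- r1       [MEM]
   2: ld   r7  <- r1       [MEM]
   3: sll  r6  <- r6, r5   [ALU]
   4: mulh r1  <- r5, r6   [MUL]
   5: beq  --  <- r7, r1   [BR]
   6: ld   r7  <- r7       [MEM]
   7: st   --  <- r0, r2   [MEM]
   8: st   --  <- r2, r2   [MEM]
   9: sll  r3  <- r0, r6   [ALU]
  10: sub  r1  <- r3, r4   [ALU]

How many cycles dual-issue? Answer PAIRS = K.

PAIRS = 2

  cy0 -> i0 (blt) no-port BR/MEM
  cy1 -> i1 (ld) no-port MEM/MEM
  cy2 -> i2,i3 (ld;sll) pair
  cy3 -> i4 (mulh) RAW r1
  cy4 -> i5 (beq) no-port BR/MEM
  cy5 -> i6 (ld) no-port MEM/MEM
  cy6 -> i7 (st) no-port MEM/MEM
  cy7 -> i8,i9 (st;sll) pair
  cy8 -> i10 (sub) tail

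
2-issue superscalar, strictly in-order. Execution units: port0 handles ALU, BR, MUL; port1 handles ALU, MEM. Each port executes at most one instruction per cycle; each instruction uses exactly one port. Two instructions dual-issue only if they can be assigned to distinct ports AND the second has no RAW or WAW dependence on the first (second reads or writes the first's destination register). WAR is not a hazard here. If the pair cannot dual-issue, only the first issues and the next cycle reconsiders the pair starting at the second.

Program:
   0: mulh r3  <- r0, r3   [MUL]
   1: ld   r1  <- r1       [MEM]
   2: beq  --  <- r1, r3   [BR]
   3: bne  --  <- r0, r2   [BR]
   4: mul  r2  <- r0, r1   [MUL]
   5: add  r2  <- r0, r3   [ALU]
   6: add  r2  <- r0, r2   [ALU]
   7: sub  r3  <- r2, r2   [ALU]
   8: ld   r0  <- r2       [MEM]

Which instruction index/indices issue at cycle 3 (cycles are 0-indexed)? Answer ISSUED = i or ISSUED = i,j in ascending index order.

ISSUED = 4

0. mulh.MUL;ld.MEM @i0/i1  | pair
1. beq.BR @i2  | no-port BR/BR
2. bne.BR @i3  | no-port BR/MUL
3. mul.MUL @i4  | WAW r2
4. add.ALU @i5  | RAW+WAW r2
5. add.ALU @i6  | RAW r2
6. sub.ALU;ld.MEM @i7/i8  | pair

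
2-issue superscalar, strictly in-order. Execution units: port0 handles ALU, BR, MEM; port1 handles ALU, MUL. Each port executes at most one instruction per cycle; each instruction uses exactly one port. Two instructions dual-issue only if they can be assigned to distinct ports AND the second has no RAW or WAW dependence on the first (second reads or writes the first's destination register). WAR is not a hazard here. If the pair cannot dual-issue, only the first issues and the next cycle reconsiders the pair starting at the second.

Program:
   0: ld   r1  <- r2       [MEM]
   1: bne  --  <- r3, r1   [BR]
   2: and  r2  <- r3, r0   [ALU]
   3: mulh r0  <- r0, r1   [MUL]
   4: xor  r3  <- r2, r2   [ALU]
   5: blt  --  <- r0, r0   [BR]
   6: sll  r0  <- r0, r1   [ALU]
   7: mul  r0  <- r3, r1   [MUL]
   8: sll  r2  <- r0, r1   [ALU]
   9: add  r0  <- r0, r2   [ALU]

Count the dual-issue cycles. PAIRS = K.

#0 head=0: ld.MEM i0 no-port MEM/BR
#1 head=1: bne.BR and.ALU i1,i2 dual
#2 head=3: mulh.MUL xor.ALU i3,i4 dual
#3 head=5: blt.BR sll.ALU i5,i6 dual
#4 head=7: mul.MUL i7 RAW r0
#5 head=8: sll.ALU i8 RAW r2
#6 head=9: add.ALU i9 tail

PAIRS = 3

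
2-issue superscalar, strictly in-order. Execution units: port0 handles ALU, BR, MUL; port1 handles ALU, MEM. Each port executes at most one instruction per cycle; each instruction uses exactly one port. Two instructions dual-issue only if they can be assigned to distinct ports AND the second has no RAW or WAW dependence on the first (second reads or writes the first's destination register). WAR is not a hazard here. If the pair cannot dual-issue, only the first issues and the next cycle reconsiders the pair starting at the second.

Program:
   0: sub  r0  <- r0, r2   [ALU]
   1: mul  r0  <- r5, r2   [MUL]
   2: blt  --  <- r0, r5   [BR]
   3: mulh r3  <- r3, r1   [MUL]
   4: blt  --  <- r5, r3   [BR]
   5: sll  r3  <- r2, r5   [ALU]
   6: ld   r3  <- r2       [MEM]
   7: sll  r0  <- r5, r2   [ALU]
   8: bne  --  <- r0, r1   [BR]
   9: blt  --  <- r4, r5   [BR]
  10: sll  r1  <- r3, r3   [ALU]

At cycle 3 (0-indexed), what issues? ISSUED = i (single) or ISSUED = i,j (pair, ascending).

0. sub @i0  | WAW r0
1. mul @i1  | no-port MUL/BR
2. blt @i2  | no-port BR/MUL
3. mulh @i3  | no-port MUL/BR
4. blt;sll @i4,i5  | 2-wide
5. ld;sll @i6,i7  | 2-wide
6. bne @i8  | no-port BR/BR
7. blt;sll @i9,i10  | 2-wide

ISSUED = 3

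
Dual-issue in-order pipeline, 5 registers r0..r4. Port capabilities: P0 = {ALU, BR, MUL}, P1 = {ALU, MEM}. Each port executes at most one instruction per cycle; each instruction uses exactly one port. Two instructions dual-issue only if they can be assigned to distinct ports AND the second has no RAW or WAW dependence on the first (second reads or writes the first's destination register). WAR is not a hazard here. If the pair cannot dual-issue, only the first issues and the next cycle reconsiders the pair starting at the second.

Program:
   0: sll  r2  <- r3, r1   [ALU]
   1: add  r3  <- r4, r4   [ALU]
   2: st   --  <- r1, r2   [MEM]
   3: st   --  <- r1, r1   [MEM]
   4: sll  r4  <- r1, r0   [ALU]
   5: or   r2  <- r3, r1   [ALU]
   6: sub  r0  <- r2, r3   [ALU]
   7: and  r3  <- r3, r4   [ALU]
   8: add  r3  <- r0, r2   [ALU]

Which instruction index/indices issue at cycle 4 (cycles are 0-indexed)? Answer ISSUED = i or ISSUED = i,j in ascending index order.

ISSUED = 6,7

  cy0 -> i0/i1 (sll.ALU+add.ALU) 2-wide
  cy1 -> i2 (st.MEM) no-port MEM/MEM
  cy2 -> i3/i4 (st.MEM+sll.ALU) 2-wide
  cy3 -> i5 (or.ALU) RAW r2
  cy4 -> i6/i7 (sub.ALU+and.ALU) 2-wide
  cy5 -> i8 (add.ALU) tail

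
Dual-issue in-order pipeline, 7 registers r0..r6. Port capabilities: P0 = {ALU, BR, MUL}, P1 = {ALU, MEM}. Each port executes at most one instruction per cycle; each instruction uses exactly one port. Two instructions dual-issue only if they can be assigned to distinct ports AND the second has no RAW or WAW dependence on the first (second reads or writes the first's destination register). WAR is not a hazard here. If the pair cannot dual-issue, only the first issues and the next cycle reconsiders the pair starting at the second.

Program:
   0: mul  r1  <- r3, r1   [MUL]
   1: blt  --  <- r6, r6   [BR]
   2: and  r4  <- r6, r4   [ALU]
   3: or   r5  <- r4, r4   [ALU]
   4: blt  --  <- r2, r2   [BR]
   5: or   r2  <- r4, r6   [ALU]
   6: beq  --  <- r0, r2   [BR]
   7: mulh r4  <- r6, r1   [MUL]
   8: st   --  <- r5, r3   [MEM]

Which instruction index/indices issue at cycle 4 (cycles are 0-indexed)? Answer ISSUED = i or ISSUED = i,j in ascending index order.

ISSUED = 6

  cy0 -> i0 (mul.MUL) no-port MUL/BR
  cy1 -> i1/i2 (blt.BR and.ALU) pair
  cy2 -> i3/i4 (or.ALU blt.BR) pair
  cy3 -> i5 (or.ALU) RAW r2
  cy4 -> i6 (beq.BR) no-port BR/MUL
  cy5 -> i7/i8 (mulh.MUL st.MEM) pair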